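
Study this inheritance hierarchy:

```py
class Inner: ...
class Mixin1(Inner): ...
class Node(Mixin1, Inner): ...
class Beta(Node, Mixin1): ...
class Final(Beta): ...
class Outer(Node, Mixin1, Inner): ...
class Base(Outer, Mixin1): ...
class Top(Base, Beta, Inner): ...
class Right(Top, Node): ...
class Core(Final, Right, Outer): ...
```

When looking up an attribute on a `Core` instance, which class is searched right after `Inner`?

object

L[Core] = Core + merge(L[Final], L[Right], L[Outer], [Final Right Outer])
  take Final:  [Final Beta Node Mixin1 Inner object] + [Right Top Base Outer Beta Node Mixin1 Inner object] + [Outer Node Mixin1 Inner object] + [Final Right Outer]
  take Right:  [Beta Node Mixin1 Inner object] + [Right Top Base Outer Beta Node Mixin1 Inner object] + [Outer Node Mixin1 Inner object] + [Right Outer]
  take Top:  [Beta Node Mixin1 Inner object] + [Top Base Outer Beta Node Mixin1 Inner object] + [Outer Node Mixin1 Inner object] + [Outer]
  take Base:  [Beta Node Mixin1 Inner object] + [Base Outer Beta Node Mixin1 Inner object] + [Outer Node Mixin1 Inner object] + [Outer]
  take Outer:  [Beta Node Mixin1 Inner object] + [Outer Beta Node Mixin1 Inner object] + [Outer Node Mixin1 Inner object] + [Outer]
  take Beta:  [Beta Node Mixin1 Inner object] + [Beta Node Mixin1 Inner object] + [Node Mixin1 Inner object]
  take Node:  [Node Mixin1 Inner object] + [Node Mixin1 Inner object] + [Node Mixin1 Inner object]
  take Mixin1:  [Mixin1 Inner object] + [Mixin1 Inner object] + [Mixin1 Inner object]
  take Inner:  [Inner object] + [Inner object] + [Inner object]
  take object:  [object] + [object] + [object]
MRO: Core Final Right Top Base Outer Beta Node Mixin1 Inner object
Inner is at position 9; next is object.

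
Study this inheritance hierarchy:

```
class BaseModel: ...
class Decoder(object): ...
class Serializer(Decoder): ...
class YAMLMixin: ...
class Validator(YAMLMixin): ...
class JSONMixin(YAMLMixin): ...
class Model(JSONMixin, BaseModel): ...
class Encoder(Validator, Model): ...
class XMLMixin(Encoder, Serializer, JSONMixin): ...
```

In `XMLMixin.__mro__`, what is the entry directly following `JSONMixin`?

L[XMLMixin] = XMLMixin + merge(L[Encoder], L[Serializer], L[JSONMixin], [Encoder Serializer JSONMixin])
  take Encoder:  [Encoder Validator Model JSONMixin YAMLMixin BaseModel object] + [Serializer Decoder object] + [JSONMixin YAMLMixin object] + [Encoder Serializer JSONMixin]
  take Validator:  [Validator Model JSONMixin YAMLMixin BaseModel object] + [Serializer Decoder object] + [JSONMixin YAMLMixin object] + [Serializer JSONMixin]
  take Model:  [Model JSONMixin YAMLMixin BaseModel object] + [Serializer Decoder object] + [JSONMixin YAMLMixin object] + [Serializer JSONMixin]
  take Serializer:  [JSONMixin YAMLMixin BaseModel object] + [Serializer Decoder object] + [JSONMixin YAMLMixin object] + [Serializer JSONMixin]
  take JSONMixin:  [JSONMixin YAMLMixin BaseModel object] + [Decoder object] + [JSONMixin YAMLMixin object] + [JSONMixin]
  take YAMLMixin:  [YAMLMixin BaseModel object] + [Decoder object] + [YAMLMixin object]
  take BaseModel:  [BaseModel object] + [Decoder object] + [object]
  take Decoder:  [object] + [Decoder object] + [object]
  take object:  [object] + [object] + [object]
MRO: XMLMixin Encoder Validator Model Serializer JSONMixin YAMLMixin BaseModel Decoder object
JSONMixin is at position 5; next is YAMLMixin.

YAMLMixin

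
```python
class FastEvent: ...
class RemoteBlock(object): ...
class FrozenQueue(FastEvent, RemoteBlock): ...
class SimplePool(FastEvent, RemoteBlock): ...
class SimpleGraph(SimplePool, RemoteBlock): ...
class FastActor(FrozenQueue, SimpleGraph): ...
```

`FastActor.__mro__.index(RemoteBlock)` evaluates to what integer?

5

L[FastActor] = FastActor + merge(L[FrozenQueue], L[SimpleGraph], [FrozenQueue SimpleGraph])
  take FrozenQueue:  [FrozenQueue FastEvent RemoteBlock object] + [SimpleGraph SimplePool FastEvent RemoteBlock object] + [FrozenQueue SimpleGraph]
  take SimpleGraph:  [FastEvent RemoteBlock object] + [SimpleGraph SimplePool FastEvent RemoteBlock object] + [SimpleGraph]
  take SimplePool:  [FastEvent RemoteBlock object] + [SimplePool FastEvent RemoteBlock object]
  take FastEvent:  [FastEvent RemoteBlock object] + [FastEvent RemoteBlock object]
  take RemoteBlock:  [RemoteBlock object] + [RemoteBlock object]
  take object:  [object] + [object]
MRO: FastActor FrozenQueue SimpleGraph SimplePool FastEvent RemoteBlock object
RemoteBlock sits at index 5.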